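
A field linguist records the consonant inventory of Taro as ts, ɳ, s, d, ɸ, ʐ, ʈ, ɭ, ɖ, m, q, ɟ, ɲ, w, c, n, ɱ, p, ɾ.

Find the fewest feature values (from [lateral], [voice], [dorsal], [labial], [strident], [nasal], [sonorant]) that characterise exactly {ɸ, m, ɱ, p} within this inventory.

Every target segment is [+labial], [−dorsal]; each remaining inventory member fails at least one of these. Each conjunct is needed — [−dorsal] alone would also admit /ts, ɳ, s, d, …/; [+labial] alone would also admit /w/ — and no other single listed feature has exactly this extension, so two is the minimum.

[+labial, −dorsal]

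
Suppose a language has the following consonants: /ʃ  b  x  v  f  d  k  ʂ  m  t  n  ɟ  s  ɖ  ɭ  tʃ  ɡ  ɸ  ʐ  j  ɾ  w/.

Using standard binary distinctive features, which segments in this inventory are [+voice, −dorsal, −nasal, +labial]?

b, v

Among the inventory, the [+voice] segments are /b, v, d, m, n, ɟ, ɖ, ɭ, ɡ, ʐ, j, ɾ, w/.
Intersecting with [−dorsal] gives /b, v, d, m, n, ɖ, ɭ, ʐ, ɾ/.
Among these, [−nasal] gives /b, v, d, ɖ, ɭ, ʐ, ɾ/.
Among these, [+labial] leaves /b, v/.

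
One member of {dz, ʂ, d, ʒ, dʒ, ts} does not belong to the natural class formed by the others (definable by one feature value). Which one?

d

The remaining segments after removing /d/ share [+strident]; /d/ (voiced alveolar stop) is [−strident]. For every other candidate removal, the leftover set fails to share any single feature value that the removed segment lacks.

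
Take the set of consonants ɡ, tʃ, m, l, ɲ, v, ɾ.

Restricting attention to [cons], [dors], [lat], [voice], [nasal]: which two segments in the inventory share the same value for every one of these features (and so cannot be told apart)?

ɾ, v

/ɾ/ (alveolar tap) and /v/ (voiced labiodental fricative) are both [+consonantal], [-dorsal], [-lateral], [+voice], [-nasal], so none of the listed features separates them. (They do differ in [sonorant], [labial] and [coronal], which are not among the given features.) Every other pair in the inventory differs on at least one listed feature.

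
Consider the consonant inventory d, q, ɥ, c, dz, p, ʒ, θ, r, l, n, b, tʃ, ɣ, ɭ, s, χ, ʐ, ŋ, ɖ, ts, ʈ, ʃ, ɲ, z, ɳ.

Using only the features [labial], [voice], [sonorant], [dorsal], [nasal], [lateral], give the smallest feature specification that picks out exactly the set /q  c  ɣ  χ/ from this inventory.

/q, c, ɣ, χ/ are all [-sonorant], [+dorsal], and no other segment in the inventory matches both values. Dropping any one of them over-generates: [+dorsal] alone would also admit /ɥ, ŋ, ɲ/; [-sonorant] alone would also admit /d, dz, p, ʒ, …/. No other single listed feature picks out exactly this set either, so fewer than two features will not do.

[-sonorant, +dorsal]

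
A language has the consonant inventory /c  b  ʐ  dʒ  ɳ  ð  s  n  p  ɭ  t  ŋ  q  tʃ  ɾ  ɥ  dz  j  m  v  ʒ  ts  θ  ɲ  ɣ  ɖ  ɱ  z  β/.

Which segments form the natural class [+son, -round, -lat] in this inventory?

ɳ, n, ŋ, ɾ, j, m, ɲ, ɱ

Checking each segment against [+sonorant], [-round], [-lateral]: /ɳ/ (retroflex nasal), /n/ (alveolar nasal), /ŋ/ (velar nasal), /ɾ/ (alveolar tap), /j/ (palatal glide), /m/ (bilabial nasal), among others, satisfy every feature; every other segment in the inventory fails at least one.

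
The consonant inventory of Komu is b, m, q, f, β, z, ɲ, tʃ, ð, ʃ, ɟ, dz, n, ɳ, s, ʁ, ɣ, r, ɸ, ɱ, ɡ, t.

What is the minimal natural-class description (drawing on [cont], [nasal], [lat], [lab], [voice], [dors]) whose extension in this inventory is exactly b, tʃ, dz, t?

[−nasal, −cont, −dors]

The class [−nasal], [−continuant], [−dorsal] has exactly /b, tʃ, dz, t/ as its extension in this inventory. No smaller conjunction from the listed features achieves this: [−continuant, −dorsal] alone would also admit /m, n, ɳ, ɱ/; [−nasal, −dorsal] alone would also admit /f, β, z, ð, …/; [−nasal, −continuant] alone would also admit /q, ɟ, ɡ/; and checking the remaining two-feature bundles turns up none with this extension.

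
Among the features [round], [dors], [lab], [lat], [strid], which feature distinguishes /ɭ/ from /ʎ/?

The two segments share [-round], [-labial], [+lateral], [-strident]. The only feature from the list on which they differ: /ɭ/ is [-dorsal] while /ʎ/ is [+dorsal].

[dorsal]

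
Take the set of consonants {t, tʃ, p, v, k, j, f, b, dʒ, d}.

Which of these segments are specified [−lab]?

t, tʃ, k, j, dʒ, d

The feature [labial] marks segments articulated with one or both lips. In this inventory /t, tʃ, k, j, dʒ, d/ lack that property, so they are [−labial]; /p, v, f, b/ are [+labial].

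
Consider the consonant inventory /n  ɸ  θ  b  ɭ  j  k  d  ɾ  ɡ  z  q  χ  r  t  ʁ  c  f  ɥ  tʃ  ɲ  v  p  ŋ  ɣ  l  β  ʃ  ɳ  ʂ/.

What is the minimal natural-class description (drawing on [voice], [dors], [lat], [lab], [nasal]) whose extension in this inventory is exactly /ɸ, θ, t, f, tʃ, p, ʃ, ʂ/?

The class [-voice], [-dorsal] has exactly /ɸ, θ, t, f, tʃ, p, ʃ, ʂ/ as its extension in this inventory. No smaller conjunction from the listed features achieves this: [-dorsal] alone would also admit /n, b, ɭ, d, …/; [-voice] alone would also admit /k, q, χ, c/; and checking the remaining single features turns up none with this extension.

[-voice, -dors]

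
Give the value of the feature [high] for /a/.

/a/ is the low unrounded vowel. The feature [high] marks segments produced with the tongue body raised; /a/ lacks this property, so it is [−high].

[−high]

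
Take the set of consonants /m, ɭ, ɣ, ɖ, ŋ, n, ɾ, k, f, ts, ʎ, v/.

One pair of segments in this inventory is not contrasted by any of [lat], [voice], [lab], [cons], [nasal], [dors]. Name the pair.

ɾ, ɖ

/ɾ/ (alveolar tap) and /ɖ/ (voiced retroflex stop) are both [−lateral], [+voice], [−labial], [+consonantal], [−nasal], [−dorsal], so none of the listed features separates them. (They do differ in [sonorant] and [anterior], which are not among the given features.) Every other pair in the inventory differs on at least one listed feature.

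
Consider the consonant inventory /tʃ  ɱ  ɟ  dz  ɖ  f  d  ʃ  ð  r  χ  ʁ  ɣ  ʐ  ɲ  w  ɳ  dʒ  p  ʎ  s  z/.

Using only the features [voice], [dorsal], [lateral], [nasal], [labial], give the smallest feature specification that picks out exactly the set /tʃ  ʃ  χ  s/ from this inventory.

[-voice, -labial]

The class [-voice], [-labial] has exactly /tʃ, ʃ, χ, s/ as its extension in this inventory. No smaller conjunction from the listed features achieves this: [-labial] alone would also admit /ɟ, dz, ɖ, d, …/; [-voice] alone would also admit /f, p/; and checking the remaining single features turns up none with this extension.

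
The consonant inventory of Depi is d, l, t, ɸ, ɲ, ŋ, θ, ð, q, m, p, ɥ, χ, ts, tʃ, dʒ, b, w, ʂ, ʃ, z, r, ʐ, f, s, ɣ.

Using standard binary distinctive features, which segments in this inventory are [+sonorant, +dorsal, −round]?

Checking each segment against [+sonorant], [+dorsal], [−round]: /ɲ/ (palatal nasal), /ŋ/ (velar nasal) satisfy every feature; every other segment in the inventory fails at least one.

ɲ, ŋ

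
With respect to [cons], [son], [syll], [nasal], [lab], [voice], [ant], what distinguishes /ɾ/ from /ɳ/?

/ɾ/ (alveolar tap) and /ɳ/ (retroflex nasal) agree on [+consonantal], [+sonorant], [-syllabic], [-labial], [+voice]. They differ on [nasal] (/ɾ/ [-], /ɳ/ [+]), [anterior] (/ɾ/ [+], /ɳ/ [-]).

[nasal], [anterior]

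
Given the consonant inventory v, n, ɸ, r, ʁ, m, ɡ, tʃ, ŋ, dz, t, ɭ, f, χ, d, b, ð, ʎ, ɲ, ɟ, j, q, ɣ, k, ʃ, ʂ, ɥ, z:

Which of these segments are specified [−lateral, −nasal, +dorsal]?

Among the inventory, the [−lateral] segments are /v, n, ɸ, r, ʁ, m, ɡ, tʃ, ŋ, dz, t, f, χ, d, b, ð, ɲ, ɟ, j, q, ɣ, k, ʃ, ʂ, ɥ, z/.
Then [−nasal] gives /v, ɸ, r, ʁ, ɡ, tʃ, dz, t, f, χ, d, b, ð, ɟ, j, q, ɣ, k, ʃ, ʂ, ɥ, z/.
Of those, [+dorsal] leaves /ʁ, ɡ, χ, ɟ, j, q, ɣ, k, ɥ/.

ʁ, ɡ, χ, ɟ, j, q, ɣ, k, ɥ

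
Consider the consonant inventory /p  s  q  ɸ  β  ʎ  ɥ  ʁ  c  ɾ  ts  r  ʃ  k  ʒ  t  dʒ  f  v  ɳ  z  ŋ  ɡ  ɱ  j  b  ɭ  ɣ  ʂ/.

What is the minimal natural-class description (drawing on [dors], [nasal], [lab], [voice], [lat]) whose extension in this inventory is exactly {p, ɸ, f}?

[−voice, +lab]

/p, ɸ, f/ are all [−voice], [+labial], and no other segment in the inventory matches both values. Dropping any one of them over-generates: [+labial] alone would also admit /β, ɥ, v, ɱ, …/; [−voice] alone would also admit /s, q, c, ts, …/. No other single listed feature picks out exactly this set either, so fewer than two features will not do.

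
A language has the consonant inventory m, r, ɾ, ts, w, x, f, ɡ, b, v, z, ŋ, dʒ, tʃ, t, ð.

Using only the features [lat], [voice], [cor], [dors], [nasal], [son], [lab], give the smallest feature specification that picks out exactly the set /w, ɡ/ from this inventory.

Every target segment is [+voice], [-nasal], [+dorsal]; each remaining inventory member fails at least one of these. Each conjunct is needed — [-nasal, +dorsal] alone would also admit /x/; [+voice, +dorsal] alone would also admit /ŋ/; [+voice, -nasal] alone would also admit /r, ɾ, b, v, …/ — and no other combination of two listed features has exactly this extension, so three is the minimum.

[+voice, -nasal, +dors]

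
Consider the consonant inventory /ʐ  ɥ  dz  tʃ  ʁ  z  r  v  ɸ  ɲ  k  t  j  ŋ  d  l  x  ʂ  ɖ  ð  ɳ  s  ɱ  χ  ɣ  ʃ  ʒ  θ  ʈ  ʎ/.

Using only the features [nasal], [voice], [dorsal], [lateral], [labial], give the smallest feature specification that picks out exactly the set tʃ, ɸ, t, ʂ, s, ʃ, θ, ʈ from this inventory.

/tʃ, ɸ, t, ʂ, s, ʃ, θ, ʈ/ are all [−voice], [−dorsal], and no other segment in the inventory matches both values. Dropping any one of them over-generates: [−dorsal] alone would also admit /ʐ, dz, z, r, …/; [−voice] alone would also admit /k, x, χ/. No other single listed feature picks out exactly this set either, so fewer than two features will not do.

[−voice, −dorsal]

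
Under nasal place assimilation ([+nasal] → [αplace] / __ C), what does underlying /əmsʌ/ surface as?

[ənsʌ]

In /əmsʌ/, the nasal /m/ precedes /s/, which is [+coronal]. The nasal assimilates in place, becoming the [+coronal] nasal /n/. The surface form is [ənsʌ].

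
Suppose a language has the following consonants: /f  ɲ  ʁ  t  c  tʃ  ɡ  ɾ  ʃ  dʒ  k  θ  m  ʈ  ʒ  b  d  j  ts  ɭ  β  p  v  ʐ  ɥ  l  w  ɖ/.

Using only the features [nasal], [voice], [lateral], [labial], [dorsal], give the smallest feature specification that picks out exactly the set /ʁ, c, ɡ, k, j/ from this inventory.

/ʁ, c, ɡ, k, j/ are all [−nasal], [−labial], [+dorsal], and no other segment in the inventory matches all three values. Dropping any one of them over-generates: [−labial, +dorsal] alone would also admit /ɲ/; [−nasal, +dorsal] alone would also admit /ɥ, w/; [−nasal, −labial] alone would also admit /t, tʃ, ɾ, ʃ, …/. No other combination of two listed features picks out exactly this set either, so fewer than three features will not do.

[−nasal, −labial, +dorsal]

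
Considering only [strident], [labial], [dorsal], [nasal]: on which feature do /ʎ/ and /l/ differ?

/ʎ/ (palatal lateral approximant) and /l/ (alveolar lateral approximant) agree on [−strident], [−labial], [−nasal]. They differ on [dorsal] (/ʎ/ [+], /l/ [−]).

[dorsal]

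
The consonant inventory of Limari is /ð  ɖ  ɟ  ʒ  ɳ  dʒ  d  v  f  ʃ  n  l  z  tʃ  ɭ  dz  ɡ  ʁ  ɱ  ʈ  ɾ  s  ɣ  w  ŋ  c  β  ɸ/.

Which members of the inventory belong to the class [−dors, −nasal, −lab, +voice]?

Checking each segment against [−dorsal], [−nasal], [−labial], [+voice]: /ð/ (voiced dental fricative), /ɖ/ (voiced retroflex stop), /ʒ/ (voiced postalveolar fricative), /dʒ/ (voiced postalveolar affricate), /d/ (voiced alveolar stop), /l/ (alveolar lateral approximant), among others, satisfy every feature; every other segment in the inventory fails at least one.

ð, ɖ, ʒ, dʒ, d, l, z, ɭ, dz, ɾ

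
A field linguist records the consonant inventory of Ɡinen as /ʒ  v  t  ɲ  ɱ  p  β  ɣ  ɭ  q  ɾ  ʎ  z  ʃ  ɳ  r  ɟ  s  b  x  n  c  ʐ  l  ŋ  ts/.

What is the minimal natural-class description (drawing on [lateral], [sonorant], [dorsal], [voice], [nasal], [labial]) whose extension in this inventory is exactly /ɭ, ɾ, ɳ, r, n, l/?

[+sonorant, -labial, -dorsal]

Every target segment is [+sonorant], [-labial], [-dorsal]; each remaining inventory member fails at least one of these. Each conjunct is needed — [-labial, -dorsal] alone would also admit /ʒ, t, z, ʃ, …/; [+sonorant, -dorsal] alone would also admit /ɱ/; [+sonorant, -labial] alone would also admit /ɲ, ʎ, ŋ/ — and no other combination of two listed features has exactly this extension, so three is the minimum.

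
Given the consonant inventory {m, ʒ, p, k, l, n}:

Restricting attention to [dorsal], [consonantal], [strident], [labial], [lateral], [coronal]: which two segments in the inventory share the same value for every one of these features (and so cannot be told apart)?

m, p

/m/ (bilabial nasal) and /p/ (voiceless bilabial stop) are both [−dorsal], [+consonantal], [−strident], [+labial], [−lateral], [−coronal], so none of the listed features separates them. (They do differ in [sonorant], [voice] and [nasal], which are not among the given features.) Every other pair in the inventory differs on at least one listed feature.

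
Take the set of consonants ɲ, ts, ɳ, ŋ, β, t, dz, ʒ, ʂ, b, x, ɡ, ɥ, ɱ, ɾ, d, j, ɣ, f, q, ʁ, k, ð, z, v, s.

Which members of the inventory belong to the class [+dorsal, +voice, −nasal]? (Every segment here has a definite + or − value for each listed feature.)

First, the [+dorsal] segments are /ɲ, ŋ, x, ɡ, ɥ, j, ɣ, q, ʁ, k/.
Within that set, [+voice] gives /ɲ, ŋ, ɡ, ɥ, j, ɣ, ʁ/.
Then [−nasal] leaves /ɡ, ɥ, j, ɣ, ʁ/.

ɡ, ɥ, j, ɣ, ʁ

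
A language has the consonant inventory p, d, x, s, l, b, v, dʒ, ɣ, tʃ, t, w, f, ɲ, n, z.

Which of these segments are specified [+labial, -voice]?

p, f

Checking each segment against [+labial], [-voice]: /p/ (voiceless bilabial stop), /f/ (voiceless labiodental fricative) satisfy every feature; every other segment in the inventory fails at least one.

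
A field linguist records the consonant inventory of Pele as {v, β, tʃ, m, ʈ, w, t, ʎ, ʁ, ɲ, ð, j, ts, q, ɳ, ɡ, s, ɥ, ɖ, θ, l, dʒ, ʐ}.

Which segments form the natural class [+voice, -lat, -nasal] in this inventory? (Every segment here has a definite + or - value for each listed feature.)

Checking each segment against [+voice], [-lateral], [-nasal]: /v/ (voiced labiodental fricative), /β/ (voiced bilabial fricative), /w/ (labial-velar glide), /ʁ/ (voiced uvular fricative), /ð/ (voiced dental fricative), /j/ (palatal glide), among others, satisfy every feature; every other segment in the inventory fails at least one.

v, β, w, ʁ, ð, j, ɡ, ɥ, ɖ, dʒ, ʐ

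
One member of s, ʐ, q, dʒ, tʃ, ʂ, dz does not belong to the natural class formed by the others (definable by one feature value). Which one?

The remaining segments after removing /q/ share [+strident]; /q/ (voiceless uvular stop) is [-strident]. For every other candidate removal, the leftover set fails to share any single feature value that the removed segment lacks.

q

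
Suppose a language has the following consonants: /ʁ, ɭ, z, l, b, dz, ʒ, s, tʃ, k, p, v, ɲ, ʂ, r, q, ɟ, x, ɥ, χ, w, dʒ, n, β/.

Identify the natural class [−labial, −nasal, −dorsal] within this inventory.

ɭ, z, l, dz, ʒ, s, tʃ, ʂ, r, dʒ

Checking each segment against [−labial], [−nasal], [−dorsal]: /ɭ/ (retroflex lateral approximant), /z/ (voiced alveolar fricative), /l/ (alveolar lateral approximant), /dz/ (voiced alveolar affricate), /ʒ/ (voiced postalveolar fricative), /s/ (voiceless alveolar fricative), among others, satisfy every feature; every other segment in the inventory fails at least one.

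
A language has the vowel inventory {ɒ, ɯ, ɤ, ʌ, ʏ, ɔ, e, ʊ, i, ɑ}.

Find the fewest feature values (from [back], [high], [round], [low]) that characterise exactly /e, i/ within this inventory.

[−back, −round]

/e, i/ are all [−back], [−round], and no other segment in the inventory matches both values. Dropping any one of them over-generates: [−round] alone would also admit /ɯ, ɤ, ʌ, ɑ/; [−back] alone would also admit /ʏ/. No other single listed feature picks out exactly this set either, so fewer than two features will not do.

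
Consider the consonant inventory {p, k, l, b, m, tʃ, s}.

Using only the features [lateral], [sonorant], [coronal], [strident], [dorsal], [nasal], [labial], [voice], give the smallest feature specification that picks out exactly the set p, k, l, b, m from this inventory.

[-strident]

The target set is precisely the extension of [-strident] in this inventory.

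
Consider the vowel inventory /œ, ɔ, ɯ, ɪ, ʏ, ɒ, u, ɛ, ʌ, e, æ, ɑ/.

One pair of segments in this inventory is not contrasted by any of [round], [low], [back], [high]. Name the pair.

Both /e/ and /ɛ/ are [-round], [-low], [-back], [-high]. Since the list omits [tense] — which does distinguish the mid front unrounded tense vowel from the mid front unrounded lax vowel — this pair collapses; all other pairs remain distinct.

e, ɛ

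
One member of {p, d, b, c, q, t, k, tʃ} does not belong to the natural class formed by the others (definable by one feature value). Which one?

The remaining segments after removing /tʃ/ share [-delayed release]; /tʃ/ (voiceless postalveolar affricate) is [+delayed release]. For every other candidate removal, the leftover set fails to share any single feature value that the removed segment lacks.

tʃ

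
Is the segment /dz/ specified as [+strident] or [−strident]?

[+strident]

/dz/ is the voiced alveolar affricate. The feature [strident] marks segments high-amplitude, high-frequency frication (the sibilants); /dz/ has this property, so it is [+strident].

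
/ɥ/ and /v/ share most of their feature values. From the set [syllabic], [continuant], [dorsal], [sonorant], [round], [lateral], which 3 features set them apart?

/ɥ/ is the labial-palatal glide and /v/ is the voiced labiodental fricative. Both are [-syllabic], [+continuant], [-lateral]. /ɥ/ is [+sonorant] while /v/ is [-sonorant]; /ɥ/ is [+round] while /v/ is [-round]; /ɥ/ is [+dorsal] while /v/ is [-dorsal], so the distinguishing features are [sonorant], [round], [dorsal].

[sonorant], [round], [dorsal]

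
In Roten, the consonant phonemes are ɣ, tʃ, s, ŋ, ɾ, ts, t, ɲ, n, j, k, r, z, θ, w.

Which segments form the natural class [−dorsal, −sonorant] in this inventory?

Checking each segment against [−dorsal], [−sonorant]: /tʃ/ (voiceless postalveolar affricate), /s/ (voiceless alveolar fricative), /ts/ (voiceless alveolar affricate), /t/ (voiceless alveolar stop), /z/ (voiced alveolar fricative), /θ/ (voiceless dental fricative) satisfy every feature; every other segment in the inventory fails at least one.

tʃ, s, ts, t, z, θ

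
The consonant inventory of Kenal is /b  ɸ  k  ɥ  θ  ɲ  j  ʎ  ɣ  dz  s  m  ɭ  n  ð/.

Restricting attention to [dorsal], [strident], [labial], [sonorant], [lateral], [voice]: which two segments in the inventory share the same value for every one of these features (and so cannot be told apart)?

Both /ɲ/ and /j/ are [+dorsal], [-strident], [-labial], [+sonorant], [-lateral], [+voice]. Since the list omits [nasal] and [continuant] — which do distinguish the palatal nasal from the palatal glide — this pair collapses; all other pairs remain distinct.

ɲ, j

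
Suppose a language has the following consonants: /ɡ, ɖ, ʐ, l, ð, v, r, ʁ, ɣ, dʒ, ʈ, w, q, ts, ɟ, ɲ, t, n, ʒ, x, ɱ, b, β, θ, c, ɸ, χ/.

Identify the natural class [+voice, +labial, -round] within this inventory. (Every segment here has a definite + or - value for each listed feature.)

v, ɱ, b, β

Eliminate segments failing any feature: /ɡ, ɖ, ʐ, l, ð, r, ʁ, ɣ, dʒ, ɟ, ɲ, n, ʒ/ are [-labial]; /ʈ, q, ts, t, x, θ, c, ɸ, χ/ are [-voice]; /w/ is [+round]. The remaining /v, ɱ, b, β/ satisfy [+voice], [+labial], [-round].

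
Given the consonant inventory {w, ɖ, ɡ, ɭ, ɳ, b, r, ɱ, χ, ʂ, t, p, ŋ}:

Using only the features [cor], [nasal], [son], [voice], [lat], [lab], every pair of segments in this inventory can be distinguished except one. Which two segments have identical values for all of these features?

On the given features, /ʂ/ and /t/ have an identical profile: [+coronal], [−nasal], [−sonorant], [−voice], [−lateral], [−labial]. No other two segments in the inventory coincide on all 6 features. (They do differ in [continuant], [strident] and [anterior], which are not among the given features.)

ʂ, t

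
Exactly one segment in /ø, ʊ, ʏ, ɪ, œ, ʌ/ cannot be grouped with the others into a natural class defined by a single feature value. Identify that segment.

ø

The remaining segments after removing /ø/ share [-tense]; /ø/ (mid front rounded tense vowel) is [+tense]. For every other candidate removal, the leftover set fails to share any single feature value that the removed segment lacks.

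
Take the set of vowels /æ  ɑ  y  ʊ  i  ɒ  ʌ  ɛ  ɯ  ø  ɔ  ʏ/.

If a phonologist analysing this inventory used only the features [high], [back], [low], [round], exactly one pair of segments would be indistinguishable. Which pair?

On the given features, /y/ and /ʏ/ have an identical profile: [+high], [-back], [-low], [+round]. No other two segments in the inventory coincide on all 4 features. (They do differ in [tense], which is not among the given features.)

y, ʏ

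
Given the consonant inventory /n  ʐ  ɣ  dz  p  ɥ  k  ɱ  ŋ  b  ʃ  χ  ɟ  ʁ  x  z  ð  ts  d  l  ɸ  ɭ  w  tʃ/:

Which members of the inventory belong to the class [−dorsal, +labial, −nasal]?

Among the inventory, the [−dorsal] segments are /n, ʐ, dz, p, ɱ, b, ʃ, z, ð, ts, d, l, ɸ, ɭ, tʃ/.
Among these, [+labial] gives /p, ɱ, b, ɸ/.
Of those, [−nasal] leaves /p, b, ɸ/.

p, b, ɸ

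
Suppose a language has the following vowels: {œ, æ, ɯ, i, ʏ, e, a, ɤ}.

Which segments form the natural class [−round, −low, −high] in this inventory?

e, ɤ

Eliminate segments failing any feature: /œ, ʏ/ are [+round]; /æ, a/ are [+low]; /ɯ, i/ are [+high]. The remaining /e, ɤ/ satisfy [−round], [−low], [−high].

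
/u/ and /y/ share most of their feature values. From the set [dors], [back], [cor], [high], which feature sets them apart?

The two segments share [+dorsal], [−coronal], [+high]. The only feature from the list on which they differ: /u/ is [+back] while /y/ is [−back].

[back]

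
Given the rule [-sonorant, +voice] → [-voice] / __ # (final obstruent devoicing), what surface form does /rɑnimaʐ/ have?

/ʐ/ satisfies [-sonorant, +voice] and sits in __ #. The [-voice] counterpart of the voiced retroflex fricative is /ʂ/. Other segments in /rɑnimaʐ/ either fail the structural description or are not in the environment, so the surface form is [rɑnimaʂ].

[rɑnimaʂ]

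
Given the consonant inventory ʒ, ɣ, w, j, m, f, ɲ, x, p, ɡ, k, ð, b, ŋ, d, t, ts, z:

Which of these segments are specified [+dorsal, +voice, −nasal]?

ɣ, w, j, ɡ

Eliminate segments failing any feature: /ʒ, m, f, p, ð, b, d, t, ts, z/ are [−dorsal]; /ɲ, ŋ/ are [+nasal]; /x, k/ are [−voice]. The remaining /ɣ, w, j, ɡ/ satisfy [+dorsal], [+voice], [−nasal].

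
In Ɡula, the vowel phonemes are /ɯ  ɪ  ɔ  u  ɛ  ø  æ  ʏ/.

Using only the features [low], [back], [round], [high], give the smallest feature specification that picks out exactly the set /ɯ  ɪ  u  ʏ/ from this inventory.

[+high]

/ɯ, ɪ, u, ʏ/ are exactly the [+high] segments in the inventory, so a single feature suffices.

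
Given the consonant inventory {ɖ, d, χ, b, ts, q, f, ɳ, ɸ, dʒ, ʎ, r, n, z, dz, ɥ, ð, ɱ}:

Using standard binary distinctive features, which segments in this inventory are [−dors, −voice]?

ts, f, ɸ

The [−dorsal] segments are /ɖ, d, b, ts, f, ɳ, ɸ, dʒ, r, n, z, dz, ð, ɱ/.
Within that set, [−voice] leaves /ts, f, ɸ/.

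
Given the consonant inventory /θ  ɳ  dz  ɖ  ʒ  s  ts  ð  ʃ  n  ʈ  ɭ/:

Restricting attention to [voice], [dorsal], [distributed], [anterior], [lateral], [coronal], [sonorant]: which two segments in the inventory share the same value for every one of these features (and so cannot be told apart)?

/ts/ (voiceless alveolar affricate) and /s/ (voiceless alveolar fricative) are both [-voice], [-dorsal], [-distributed], [+anterior], [-lateral], [+coronal], [-sonorant], so none of the listed features separates them. (They do differ in [continuant], which is not among the given features.) Every other pair in the inventory differs on at least one listed feature.

ts, s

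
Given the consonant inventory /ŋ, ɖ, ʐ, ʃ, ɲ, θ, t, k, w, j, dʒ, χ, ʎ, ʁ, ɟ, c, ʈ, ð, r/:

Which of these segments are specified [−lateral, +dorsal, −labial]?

ŋ, ɲ, k, j, χ, ʁ, ɟ, c

First, the [−lateral] segments are /ŋ, ɖ, ʐ, ʃ, ɲ, θ, t, k, w, j, dʒ, χ, ʁ, ɟ, c, ʈ, ð, r/.
Within that set, [+dorsal] gives /ŋ, ɲ, k, w, j, χ, ʁ, ɟ, c/.
Among these, [−labial] leaves /ŋ, ɲ, k, j, χ, ʁ, ɟ, c/.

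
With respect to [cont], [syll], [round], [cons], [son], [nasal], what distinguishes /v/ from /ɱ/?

/v/ is the voiced labiodental fricative and /ɱ/ is the labiodental nasal. Both are [-syllabic], [-round], [+consonantal]. /v/ is [-sonorant] while /ɱ/ is [+sonorant]; /v/ is [-nasal] while /ɱ/ is [+nasal]; /v/ is [+continuant] while /ɱ/ is [-continuant], so the distinguishing features are [sonorant], [nasal], [continuant].

[sonorant], [nasal], [continuant]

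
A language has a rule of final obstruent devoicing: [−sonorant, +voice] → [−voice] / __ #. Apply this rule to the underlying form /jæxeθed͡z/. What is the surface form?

[jæxeθet͡s]

Only the final segment /d͡z/ is both word-final and matches the structural description. It is a voiced alveolar affricate, so [−sonorant, +voice] holds; changing it to [−voice] with all other features held fixed yields /t͡s/ (voiceless alveolar affricate). No other segment meets both the structural description and the environment, so the output is [jæxeθet͡s].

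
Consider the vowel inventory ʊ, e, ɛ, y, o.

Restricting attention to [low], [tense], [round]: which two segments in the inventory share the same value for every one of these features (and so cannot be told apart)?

y, o

On the given features, /y/ and /o/ have an identical profile: [−low], [+tense], [+round]. No other two segments in the inventory coincide on all 3 features. (They do differ in [high] and [back], which are not among the given features.)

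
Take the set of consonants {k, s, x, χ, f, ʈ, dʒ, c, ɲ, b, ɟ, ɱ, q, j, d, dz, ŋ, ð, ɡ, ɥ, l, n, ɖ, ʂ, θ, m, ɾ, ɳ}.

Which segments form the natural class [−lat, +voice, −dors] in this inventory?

Eliminate segments failing any feature: /k, s, x, χ, f, ʈ, c, q, ʂ, θ/ are [−voice]; /ɲ, ɟ, j, ŋ, ɡ, ɥ/ are [+dorsal]; /l/ is [+lateral]. The remaining /dʒ, b, ɱ, d, dz, ð, n, ɖ, m, ɾ, ɳ/ satisfy [−lateral], [+voice], [−dorsal].

dʒ, b, ɱ, d, dz, ð, n, ɖ, m, ɾ, ɳ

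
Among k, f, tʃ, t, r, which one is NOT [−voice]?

r

/t, f, k, tʃ/ are all [−voice]; /r/ (alveolar trill) is [+voice].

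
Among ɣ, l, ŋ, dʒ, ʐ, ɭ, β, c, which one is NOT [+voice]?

c

Every segment except /c/ is [+voice]. /c/ (voiceless palatal stop) is [−voice], so it is the exception.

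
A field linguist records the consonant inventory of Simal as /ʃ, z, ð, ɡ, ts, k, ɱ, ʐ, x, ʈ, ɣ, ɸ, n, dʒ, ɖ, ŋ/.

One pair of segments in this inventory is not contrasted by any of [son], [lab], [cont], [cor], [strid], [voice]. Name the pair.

On the given features, /z/ and /ʐ/ have an identical profile: [−sonorant], [−labial], [+continuant], [+coronal], [+strident], [+voice]. No other two segments in the inventory coincide on all 6 features. (They do differ in [anterior], which is not among the given features.)

z, ʐ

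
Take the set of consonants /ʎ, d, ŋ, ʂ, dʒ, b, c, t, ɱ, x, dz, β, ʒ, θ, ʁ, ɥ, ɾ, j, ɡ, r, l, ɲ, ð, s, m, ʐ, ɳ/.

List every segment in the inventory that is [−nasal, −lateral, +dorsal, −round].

Checking each segment against [−nasal], [−lateral], [+dorsal], [−round]: /c/ (voiceless palatal stop), /x/ (voiceless velar fricative), /ʁ/ (voiced uvular fricative), /j/ (palatal glide), /ɡ/ (voiced velar stop) satisfy every feature; every other segment in the inventory fails at least one.

c, x, ʁ, j, ɡ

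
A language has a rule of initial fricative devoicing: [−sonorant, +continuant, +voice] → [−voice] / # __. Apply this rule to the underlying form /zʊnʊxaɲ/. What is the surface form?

Only the initial segment /z/ is both word-initial and matches the structural description. It is a voiced alveolar fricative, so [−sonorant, +continuant, +voice] holds; changing it to [−voice] with all other features held fixed yields /s/ (voiceless alveolar fricative). No other segment meets both the structural description and the environment, so the output is [sʊnʊxaɲ].

[sʊnʊxaɲ]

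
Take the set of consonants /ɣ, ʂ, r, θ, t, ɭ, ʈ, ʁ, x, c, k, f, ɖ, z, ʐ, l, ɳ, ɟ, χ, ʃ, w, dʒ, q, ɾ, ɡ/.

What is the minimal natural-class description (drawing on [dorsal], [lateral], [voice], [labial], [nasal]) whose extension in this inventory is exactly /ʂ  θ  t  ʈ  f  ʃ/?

The class [−voice], [−dorsal] has exactly /ʂ, θ, t, ʈ, f, ʃ/ as its extension in this inventory. No smaller conjunction from the listed features achieves this: [−dorsal] alone would also admit /r, ɭ, ɖ, z, …/; [−voice] alone would also admit /x, c, k, χ, …/; and checking the remaining single features turns up none with this extension.

[−voice, −dorsal]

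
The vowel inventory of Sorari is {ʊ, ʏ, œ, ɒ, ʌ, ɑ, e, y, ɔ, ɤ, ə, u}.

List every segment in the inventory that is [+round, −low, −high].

Eliminate segments failing any feature: /ʊ, ʏ, y, u/ are [+high]; /ɒ/ is [+low]; /ʌ, ɑ, e, ɤ, ə/ are [−round]. The remaining /œ, ɔ/ satisfy [+round], [−low], [−high].

œ, ɔ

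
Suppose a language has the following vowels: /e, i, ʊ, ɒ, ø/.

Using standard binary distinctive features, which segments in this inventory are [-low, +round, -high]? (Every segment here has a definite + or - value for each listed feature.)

Eliminate segments failing any feature: /e, i/ are [-round]; /ʊ/ is [+high]; /ɒ/ is [+low]. The remaining /ø/ satisfy [-low], [+round], [-high].

ø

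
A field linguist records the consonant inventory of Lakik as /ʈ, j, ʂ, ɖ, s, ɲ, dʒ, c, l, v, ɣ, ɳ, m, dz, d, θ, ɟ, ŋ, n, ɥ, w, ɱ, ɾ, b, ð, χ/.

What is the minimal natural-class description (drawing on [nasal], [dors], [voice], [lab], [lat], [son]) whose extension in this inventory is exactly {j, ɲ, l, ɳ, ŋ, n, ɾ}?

The class [+sonorant], [-labial] has exactly /j, ɲ, l, ɳ, ŋ, n, ɾ/ as its extension in this inventory. No smaller conjunction from the listed features achieves this: [-labial] alone would also admit /ʈ, ʂ, ɖ, s, …/; [+sonorant] alone would also admit /m, ɥ, w, ɱ/; and checking the remaining single features turns up none with this extension.

[+son, -lab]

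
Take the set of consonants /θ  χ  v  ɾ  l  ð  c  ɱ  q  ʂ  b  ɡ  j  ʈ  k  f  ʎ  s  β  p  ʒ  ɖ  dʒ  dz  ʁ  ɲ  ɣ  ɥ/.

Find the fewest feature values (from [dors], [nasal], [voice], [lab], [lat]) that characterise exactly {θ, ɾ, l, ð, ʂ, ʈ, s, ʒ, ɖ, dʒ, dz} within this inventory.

/θ, ɾ, l, ð, ʂ, ʈ, s, ʒ, ɖ, dʒ, dz/ are all [−labial], [−dorsal], and no other segment in the inventory matches both values. Dropping any one of them over-generates: [−dorsal] alone would also admit /v, ɱ, b, f, …/; [−labial] alone would also admit /χ, c, q, ɡ, …/. No other single listed feature picks out exactly this set either, so fewer than two features will not do.

[−lab, −dors]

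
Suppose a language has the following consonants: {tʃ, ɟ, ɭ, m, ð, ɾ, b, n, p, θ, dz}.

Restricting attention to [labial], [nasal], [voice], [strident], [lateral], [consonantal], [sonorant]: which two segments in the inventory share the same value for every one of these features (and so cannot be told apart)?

On the given features, /ð/ and /ɟ/ have an identical profile: [−labial], [−nasal], [+voice], [−strident], [−lateral], [+consonantal], [−sonorant]. No other two segments in the inventory coincide on all 7 features. (They do differ in [continuant] and [dorsal], which are not among the given features.)

ð, ɟ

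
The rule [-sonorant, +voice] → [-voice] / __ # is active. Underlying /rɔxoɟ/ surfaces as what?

Only the final segment /ɟ/ is both word-final and matches the structural description. It is a voiced palatal stop, so [-sonorant, +voice] holds; changing it to [-voice] with all other features held fixed yields /c/ (voiceless palatal stop). No other segment meets both the structural description and the environment, so the output is [rɔxoc].

[rɔxoc]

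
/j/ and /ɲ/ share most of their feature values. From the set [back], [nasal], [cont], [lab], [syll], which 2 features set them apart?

[nasal], [continuant]

/j/ (palatal glide) and /ɲ/ (palatal nasal) agree on [−back], [−labial], [−syllabic]. They differ on [nasal] (/j/ [−], /ɲ/ [+]), [continuant] (/j/ [+], /ɲ/ [−]).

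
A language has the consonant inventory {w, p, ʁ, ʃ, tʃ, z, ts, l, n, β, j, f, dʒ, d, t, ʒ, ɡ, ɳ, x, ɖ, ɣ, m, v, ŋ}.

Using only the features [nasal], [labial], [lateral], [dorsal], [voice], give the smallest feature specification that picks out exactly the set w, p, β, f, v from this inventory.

The class [−nasal], [+labial] has exactly /w, p, β, f, v/ as its extension in this inventory. No smaller conjunction from the listed features achieves this: [+labial] alone would also admit /m/; [−nasal] alone would also admit /ʁ, ʃ, tʃ, z, …/; and checking the remaining single features turns up none with this extension.

[−nasal, +labial]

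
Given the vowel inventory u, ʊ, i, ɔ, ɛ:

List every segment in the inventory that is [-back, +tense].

i

Eliminate segments failing any feature: /u, ʊ, ɔ/ are [+back]; /ɛ/ is [-tense]. The remaining /i/ satisfy [-back], [+tense].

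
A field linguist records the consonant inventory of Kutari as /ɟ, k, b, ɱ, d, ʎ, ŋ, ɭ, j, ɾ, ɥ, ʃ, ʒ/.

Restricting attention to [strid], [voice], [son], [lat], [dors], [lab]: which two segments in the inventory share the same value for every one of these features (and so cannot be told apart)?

Both /ŋ/ and /j/ are [-strident], [+voice], [+sonorant], [-lateral], [+dorsal], [-labial]. Since the list omits [nasal], [continuant] and [back] — which do distinguish the velar nasal from the palatal glide — this pair collapses; all other pairs remain distinct.

ŋ, j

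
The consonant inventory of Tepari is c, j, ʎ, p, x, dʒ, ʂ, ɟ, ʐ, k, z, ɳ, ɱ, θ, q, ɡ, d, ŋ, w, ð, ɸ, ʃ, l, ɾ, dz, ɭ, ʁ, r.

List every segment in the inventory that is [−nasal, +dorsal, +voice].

j, ʎ, ɟ, ɡ, w, ʁ

The [−nasal] segments are /c, j, ʎ, p, x, dʒ, ʂ, ɟ, ʐ, k, z, θ, q, ɡ, d, w, ð, ɸ, ʃ, l, ɾ, dz, ɭ, ʁ, r/.
Then [+dorsal] gives /c, j, ʎ, x, ɟ, k, q, ɡ, w, ʁ/.
Intersecting with [+voice] leaves /j, ʎ, ɟ, ɡ, w, ʁ/.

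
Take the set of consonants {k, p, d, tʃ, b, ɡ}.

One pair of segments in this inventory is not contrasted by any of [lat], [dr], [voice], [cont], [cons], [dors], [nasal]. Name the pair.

Both /b/ and /d/ are [-lateral], [-delayed release], [+voice], [-continuant], [+consonantal], [-dorsal], [-nasal]. Since the list omits [labial] and [coronal] — which do distinguish the voiced bilabial stop from the voiced alveolar stop — this pair collapses; all other pairs remain distinct.

b, d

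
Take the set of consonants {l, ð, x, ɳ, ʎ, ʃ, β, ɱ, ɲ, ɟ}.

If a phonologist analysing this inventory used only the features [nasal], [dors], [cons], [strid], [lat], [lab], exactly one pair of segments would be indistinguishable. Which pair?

ɟ, x

/ɟ/ (voiced palatal stop) and /x/ (voiceless velar fricative) are both [−nasal], [+dorsal], [+consonantal], [−strident], [−lateral], [−labial], so none of the listed features separates them. (They do differ in [voice], [continuant] and [back], which are not among the given features.) Every other pair in the inventory differs on at least one listed feature.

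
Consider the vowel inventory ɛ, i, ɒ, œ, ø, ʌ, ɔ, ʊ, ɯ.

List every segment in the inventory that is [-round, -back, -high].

The [-round] segments are /ɛ, i, ʌ, ɯ/.
Within that set, [-back] gives /ɛ, i/.
Within that set, [-high] leaves /ɛ/.

ɛ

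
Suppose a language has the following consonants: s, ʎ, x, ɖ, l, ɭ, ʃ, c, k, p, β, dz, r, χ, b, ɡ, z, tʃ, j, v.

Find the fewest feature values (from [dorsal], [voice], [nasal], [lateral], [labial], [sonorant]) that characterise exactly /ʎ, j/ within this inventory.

Every target segment is [+sonorant], [+dorsal]; each remaining inventory member fails at least one of these. Each conjunct is needed — [+dorsal] alone would also admit /x, c, k, χ, …/; [+sonorant] alone would also admit /l, ɭ, r/ — and no other single listed feature has exactly this extension, so two is the minimum.

[+sonorant, +dorsal]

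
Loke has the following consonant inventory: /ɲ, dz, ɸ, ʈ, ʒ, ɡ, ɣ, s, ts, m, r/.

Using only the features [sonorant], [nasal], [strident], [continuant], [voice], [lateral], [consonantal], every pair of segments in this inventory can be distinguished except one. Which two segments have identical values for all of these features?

m, ɲ

Both /m/ and /ɲ/ are [+sonorant], [+nasal], [-strident], [-continuant], [+voice], [-lateral], [+consonantal]. Since the list omits [labial] and [dorsal] — which do distinguish the bilabial nasal from the palatal nasal — this pair collapses; all other pairs remain distinct.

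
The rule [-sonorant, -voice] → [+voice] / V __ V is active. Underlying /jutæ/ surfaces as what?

[judæ]

/t/ satisfies [-sonorant, -voice] and sits in V __ V. The [+voice] counterpart of the voiceless alveolar stop is /d/. Other segments in /jutæ/ either fail the structural description or are not in the environment, so the surface form is [judæ].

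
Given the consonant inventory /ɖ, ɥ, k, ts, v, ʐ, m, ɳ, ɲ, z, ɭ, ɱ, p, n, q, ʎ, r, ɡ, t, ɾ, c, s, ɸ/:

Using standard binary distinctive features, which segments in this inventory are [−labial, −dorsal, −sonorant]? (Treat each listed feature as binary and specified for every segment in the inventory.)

Eliminate segments failing any feature: /ɥ, v, m, ɱ, p, ɸ/ are [+labial]; /k, ɲ, q, ʎ, ɡ, c/ are [+dorsal]; /ɳ, ɭ, n, r, ɾ/ are [+sonorant]. The remaining /ɖ, ts, ʐ, z, t, s/ satisfy [−labial], [−dorsal], [−sonorant].

ɖ, ts, ʐ, z, t, s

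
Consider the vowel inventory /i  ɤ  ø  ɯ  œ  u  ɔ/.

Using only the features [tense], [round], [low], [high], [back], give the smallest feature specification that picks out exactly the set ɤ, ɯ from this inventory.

[+back, -round]

Every target segment is [+back], [-round]; each remaining inventory member fails at least one of these. Each conjunct is needed — [-round] alone would also admit /i/; [+back] alone would also admit /u, ɔ/ — and no other single listed feature has exactly this extension, so two is the minimum.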